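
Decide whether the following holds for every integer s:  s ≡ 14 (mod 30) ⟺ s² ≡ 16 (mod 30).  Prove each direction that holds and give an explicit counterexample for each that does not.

(⇒) holds; (⇐) fails.

(⇒) Suppose s ≡ 14 (mod 30). Write s = 30j + 14. Then (30j + 14)² = 900j² + 840j + 196 = 30(30j² + 28j + 6) + 16, so s² ≡ 16 (mod 30).

(⇐) This fails: take s = 4. Then 4² = 16 ≡ 16 (mod 30), yet 4 ≡ 4 (mod 30), not 14.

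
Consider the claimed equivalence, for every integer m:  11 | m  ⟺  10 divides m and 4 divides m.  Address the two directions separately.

(→) This fails: take m = 11. Certainly 11 ∣ 11, but 10 ∤ 11.

(←) This fails: take m = 20. Both 10 ∣ 20 and 4 ∣ 20, yet 20 is not a multiple of 11 (since 20 = 1·11 + 9), so 11 ∤ 20.

Both directions fail.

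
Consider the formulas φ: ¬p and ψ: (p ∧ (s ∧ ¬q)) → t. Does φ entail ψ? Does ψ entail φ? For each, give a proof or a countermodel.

(⟹) Assume the antecedent. If p is true, the antecedent cannot hold. If p is false, (p ∧ (s ∧ ¬q)) → t reduces to true regardless of the other variables. Either way (p ∧ (s ∧ ¬q)) → t holds.

(⟸) This fails. Under s = F, q = F, p = T, t = F, the left side is false but the right side is true.

Only the forward direction holds.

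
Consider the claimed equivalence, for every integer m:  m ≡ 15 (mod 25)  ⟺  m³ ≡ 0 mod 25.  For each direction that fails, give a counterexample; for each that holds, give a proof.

Not equivalent: only (⇒) holds.

[⇒] Suppose m ≡ 15 (mod 25). Write m = 25j + 15. Then (25j + 15)³ = 15625j³ + 28125j² + 16875j + 3375 = 25(625j³ + 1125j² + 675j + 135) + 0, so m³ ≡ 0 (mod 25).

[⇐] This fails: take m = 0. Then 0³ = 0 ≡ 0 (mod 25), yet 0 ≡ 0 (mod 25), not 15.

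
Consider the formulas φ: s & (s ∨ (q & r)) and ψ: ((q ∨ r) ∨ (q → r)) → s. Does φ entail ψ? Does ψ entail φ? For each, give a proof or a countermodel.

(←) Assume the antecedent. If r is true, the antecedent forces (r = T, q = F, s = T) or (r = T, q = T, s = T), and s & (s ∨ (q & r)) holds there. If r is false, the antecedent forces (r = F, q = F, s = T) or (r = F, q = T, s = T), and s & (s ∨ (q & r)) holds there. Either way s & (s ∨ (q & r)) holds.

(→) Assume the antecedent. If r is true, the antecedent forces (r = T, q = F, s = T) or (r = T, q = T, s = T), and ((q ∨ r) ∨ (q → r)) → s holds there. If r is false, the antecedent forces (r = F, q = F, s = T) or (r = F, q = T, s = T), and ((q ∨ r) ∨ (q → r)) → s holds there. Either way ((q ∨ r) ∨ (q → r)) → s holds.

Both directions hold; the statement is true.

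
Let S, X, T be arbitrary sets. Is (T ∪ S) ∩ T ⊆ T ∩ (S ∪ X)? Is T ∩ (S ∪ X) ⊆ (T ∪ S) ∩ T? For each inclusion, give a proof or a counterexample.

(⊆) fails; (⊇) holds.

Forward inclusion. This inclusion fails. Take S = ∅, X = ∅, T = {1}; then 1 ∈ (T ∪ S) ∩ T but 1 ∉ T ∩ (S ∪ X).

Reverse inclusion. Let x ∈ T ∩ (S ∪ X). Then either x ∈ S ∩ T and x ∉ X; or x ∈ X ∩ T and x ∉ S; or x ∈ S ∩ X ∩ T. In each case x ∈ (T ∪ S) ∩ T, so T ∩ (S ∪ X) ⊆ (T ∪ S) ∩ T.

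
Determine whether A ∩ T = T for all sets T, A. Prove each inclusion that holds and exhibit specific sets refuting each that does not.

(⊆) holds; (⊇) fails.

Reverse inclusion. This inclusion fails. Take T = {1}, A = ∅; then 1 ∈ T but 1 ∉ A ∩ T.

Forward inclusion. Let x ∈ A ∩ T. Then x ∈ T ∩ A, from which x ∈ T.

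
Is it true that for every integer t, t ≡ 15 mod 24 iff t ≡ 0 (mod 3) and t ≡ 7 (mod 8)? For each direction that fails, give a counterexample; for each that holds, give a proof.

[⇒] Suppose t ≡ 15 (mod 24); write t = 24j + 15. Since 3 ∣ 24, reducing mod 3 gives t ≡ 15 ≡ 0 (mod 3); since 8 ∣ 24, reducing mod 8 gives t ≡ 15 ≡ 7 (mod 8).

[⇐] Conversely, if t ≡ 0 (mod 3) and t ≡ 7 (mod 8), then by the Chinese remainder theorem t ≡ 15 (mod 24). This is exactly t ≡ 15 (mod 24).

Both implications hold.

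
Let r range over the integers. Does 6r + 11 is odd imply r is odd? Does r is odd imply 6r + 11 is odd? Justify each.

Not equivalent: only (⇐) holds.

(⇒) This fails: take r = 6. Then 6r + 11 = 47, which is odd, yet r = 6 is even, not odd.

(⇐) Suppose r is odd. Since 6 is even, 6r is even for every r, so 6r + 11 has the same parity as 11, which is odd. Hence 6r + 11 is odd.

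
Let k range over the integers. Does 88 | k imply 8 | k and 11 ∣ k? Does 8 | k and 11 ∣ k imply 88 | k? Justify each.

Equivalent; both directions hold.

Forward direction. If 88 ∣ k, write k = 88q. Since 88 = 11·8, k = 8·(11q), so 8 ∣ k; and since 88 = 8·11, k = 11·(8q), so 11 ∣ k.

Converse. Suppose 8 ∣ k and 11 ∣ k. Any common multiple of 8 and 11 is a multiple of their lcm; here gcd(8, 11) = 1, so lcm(8, 11) = 8·11 = 88, so 88 ∣ k.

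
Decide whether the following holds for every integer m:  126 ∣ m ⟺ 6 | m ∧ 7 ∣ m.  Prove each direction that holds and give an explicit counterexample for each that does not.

[⇒] If 126 ∣ m, write m = 126q. Since 126 = 21·6, m = 6·(21q), so 6 ∣ m; and since 126 = 18·7, m = 7·(18q), so 7 ∣ m.

[⇐] This fails: take m = 42. Both 6 ∣ 42 and 7 ∣ 42, yet 42 is not a multiple of 126 (since 42 = 0·126 + 42), so 126 ∤ 42.

Only the forward direction holds.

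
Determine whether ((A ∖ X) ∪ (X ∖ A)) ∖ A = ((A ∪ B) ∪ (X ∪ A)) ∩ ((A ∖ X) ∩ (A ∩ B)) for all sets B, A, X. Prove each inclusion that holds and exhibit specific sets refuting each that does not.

Neither inclusion holds.

(⊆) This inclusion fails. Take B = ∅, A = ∅, X = {1}; then 1 ∈ ((A ∖ X) ∪ (X ∖ A)) ∖ A but 1 ∉ ((A ∪ B) ∪ (X ∪ A)) ∩ ((A ∖ X) ∩ (A ∩ B)).

(⊇) This inclusion fails. Take B = {1}, A = {1}, X = ∅; then 1 ∈ ((A ∪ B) ∪ (X ∪ A)) ∩ ((A ∖ X) ∩ (A ∩ B)) but 1 ∉ ((A ∖ X) ∪ (X ∖ A)) ∖ A.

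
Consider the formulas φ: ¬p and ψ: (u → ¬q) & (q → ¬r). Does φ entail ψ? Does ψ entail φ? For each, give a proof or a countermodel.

(⇒) fails and (⇐) fails.

(→) This fails. Under q = T, u = T, p = F, r = F, the left side is true but the right side is false.

(←) This fails. Under q = F, u = F, p = T, r = F, the left side is false but the right side is true.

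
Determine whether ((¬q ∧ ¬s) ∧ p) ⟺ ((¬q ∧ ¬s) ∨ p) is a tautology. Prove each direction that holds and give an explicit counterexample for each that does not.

The forward direction holds; the converse fails.

(⟹) Assume the antecedent. If p is true, (¬q ∧ ¬s) ∨ p reduces to true regardless of the other variables. If p is false, the antecedent cannot hold. Either way (¬q ∧ ¬s) ∨ p holds.

(⟸) This fails. Under p = F, q = F, s = F, the left side is false but the right side is true.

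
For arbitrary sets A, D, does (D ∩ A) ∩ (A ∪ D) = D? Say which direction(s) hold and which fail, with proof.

Only the forward inclusion holds.

(⊇) This inclusion fails. Take A = ∅, D = {1}; then 1 ∈ D but 1 ∉ (D ∩ A) ∩ (A ∪ D).

(⊆) Let x ∈ (D ∩ A) ∩ (A ∪ D). Then x ∈ A ∩ D, from which x ∈ D.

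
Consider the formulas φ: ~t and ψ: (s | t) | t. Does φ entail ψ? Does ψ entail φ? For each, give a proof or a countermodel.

Neither direction holds.

(⇒) This fails. Under t = F, s = F, the left side is true but the right side is false.

(⇐) This fails. Under t = T, s = F, the left side is false but the right side is true.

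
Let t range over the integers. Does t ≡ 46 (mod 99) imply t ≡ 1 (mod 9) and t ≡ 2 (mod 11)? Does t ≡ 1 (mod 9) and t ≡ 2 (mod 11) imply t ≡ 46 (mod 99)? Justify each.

Both directions hold.

(⇐) If t ≡ 1 (mod 9) and t ≡ 2 (mod 11), then by the Chinese remainder theorem t ≡ 46 (mod 99). This is exactly t ≡ 46 (mod 99).

(⇒) Suppose t ≡ 46 (mod 99); write t = 99j + 46. Since 9 ∣ 99, reducing mod 9 gives t ≡ 46 ≡ 1 (mod 9); since 11 ∣ 99, reducing mod 11 gives t ≡ 46 ≡ 2 (mod 11).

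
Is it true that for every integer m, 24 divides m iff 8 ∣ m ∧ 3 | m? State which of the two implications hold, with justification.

Forward direction. If 24 ∣ m, write m = 24q. Since 24 = 3·8, m = 8·(3q), so 8 ∣ m; and since 24 = 8·3, m = 3·(8q), so 3 ∣ m.

Converse. Suppose 8 ∣ m and 3 ∣ m. Any common multiple of 8 and 3 is a multiple of their lcm; here gcd(8, 3) = 1, so lcm(8, 3) = 8·3 = 24, so 24 ∣ m.

Both directions hold.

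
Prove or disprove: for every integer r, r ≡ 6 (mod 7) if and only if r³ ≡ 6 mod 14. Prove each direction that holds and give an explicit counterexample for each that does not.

(→) This fails: take r = 13. Then 13 ≡ 6 (mod 7), but 13³ = 2197 ≡ 13 (mod 14), not 6.

(←) This fails: take r = 10. Then 10³ = 1000 ≡ 6 (mod 14), yet 10 ≡ 3 (mod 7), not 6.

Neither direction holds.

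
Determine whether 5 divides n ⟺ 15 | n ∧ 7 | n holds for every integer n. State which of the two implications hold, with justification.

(⇒) fails; (⇐) holds.

(⟹) This fails: take n = 5. Certainly 5 ∣ 5, but 15 ∤ 5.

(⟸) Suppose 15 ∣ n and 7 ∣ n. Any common multiple of 15 and 7 is a multiple of their lcm; here gcd(15, 7) = 1, so lcm(15, 7) = 15·7 = 105, so 105 ∣ n. Since 5 ∣ 105, it follows that 5 ∣ n.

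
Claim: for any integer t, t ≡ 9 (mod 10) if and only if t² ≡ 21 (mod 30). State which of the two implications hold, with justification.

Both directions fail.

(→) This fails: take t = 19. Then 19 ≡ 9 (mod 10), but 19² = 361 ≡ 1 (mod 30), not 21.

(←) This fails: take t = 21. Then 21² = 441 ≡ 21 (mod 30), yet 21 ≡ 1 (mod 10), not 9.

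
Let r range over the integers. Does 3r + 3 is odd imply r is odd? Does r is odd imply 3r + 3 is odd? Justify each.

(⟹) This fails: r = 4 gives 3r + 3 = 15, which is odd, but 4 is even, not odd.

(⟸) This also fails: r = 7 is odd, but 3r + 3 = 24 is even, not odd.

Both directions fail.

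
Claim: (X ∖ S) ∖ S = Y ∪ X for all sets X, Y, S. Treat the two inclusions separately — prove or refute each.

(⊆) holds; (⊇) fails.

(⟹) Let x ∈ (X ∖ S) ∖ S. Then either x ∈ X and x ∉ Y, S; or x ∈ X ∩ Y and x ∉ S. In each case x ∈ Y ∪ X, so (X ∖ S) ∖ S ⊆ Y ∪ X.

(⟸) This inclusion fails. Take X = ∅, Y = {1}, S = ∅; then 1 ∈ Y ∪ X but 1 ∉ (X ∖ S) ∖ S.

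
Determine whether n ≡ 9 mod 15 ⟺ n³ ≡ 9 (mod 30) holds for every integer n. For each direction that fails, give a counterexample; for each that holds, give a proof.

(⇒) fails; (⇐) holds.

[⇒] This fails: take n = 24. Then 24 ≡ 9 (mod 15), but 24³ = 13824 ≡ 24 (mod 30), not 9.

[⇐] Conversely, the residues r modulo 30 with r³ ≡ 9 (mod 30) are exactly {9}, and each is ≡ 9 (mod 15).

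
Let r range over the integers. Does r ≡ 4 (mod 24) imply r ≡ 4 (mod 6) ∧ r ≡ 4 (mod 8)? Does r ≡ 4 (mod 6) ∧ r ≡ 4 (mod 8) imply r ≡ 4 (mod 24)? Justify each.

[⇒] Suppose r ≡ 4 (mod 24); write r = 24j + 4. Since 6 ∣ 24, reducing mod 6 gives r ≡ 4 (mod 6); since 8 ∣ 24, reducing mod 8 gives r ≡ 4 (mod 8).

[⇐] Conversely, if r ≡ 4 (mod 6) and r ≡ 4 (mod 8), then by the Chinese remainder theorem r ≡ 4 (mod 24). This is exactly r ≡ 4 (mod 24).

The biconditional holds.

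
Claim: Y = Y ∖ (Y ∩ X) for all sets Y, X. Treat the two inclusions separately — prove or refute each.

Only the reverse inclusion holds.

Forward inclusion. This inclusion fails. Take Y = {1}, X = {1}; then 1 ∈ Y but 1 ∉ Y ∖ (Y ∩ X).

Reverse inclusion. Let x ∈ Y ∖ (Y ∩ X). Then x ∈ Y and x ∉ X, from which x ∈ Y.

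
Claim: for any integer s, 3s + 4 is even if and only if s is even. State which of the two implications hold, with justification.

Both directions hold; the statement is true.

[⇒] Suppose 3s + 4 is even. Since 3 is odd, 3s and s have the same parity, so 3s + 4 ≡ s + 4 (mod 2). As 4 is even, 3s + 4 is even exactly when s is even. Thus s is even.

[⇐] Conversely, suppose s is even; write s = 2j. Then 3s + 4 = 3·(2j) + 4 = 2·3j + 4, which is even.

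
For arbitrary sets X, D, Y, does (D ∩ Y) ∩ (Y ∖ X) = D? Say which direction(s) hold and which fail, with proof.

(⊇) This inclusion fails. Take X = ∅, D = {1}, Y = ∅; then 1 ∈ D but 1 ∉ (D ∩ Y) ∩ (Y ∖ X).

(⊆) Let x ∈ (D ∩ Y) ∩ (Y ∖ X). Then x ∈ D ∩ Y and x ∉ X, from which x ∈ D.

Only the forward inclusion holds.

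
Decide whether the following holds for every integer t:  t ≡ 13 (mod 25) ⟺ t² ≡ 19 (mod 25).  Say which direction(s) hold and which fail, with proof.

(⟹) Suppose t ≡ 13 (mod 25). Write t = 25j + 13. Then (25j + 13)² = 625j² + 650j + 169 = 25(25j² + 26j + 6) + 19, so t² ≡ 19 (mod 25).

(⟸) This fails: take t = 12. Then 12² = 144 ≡ 19 (mod 25), yet 12 ≡ 12 (mod 25), not 13.

The forward direction holds; the converse fails.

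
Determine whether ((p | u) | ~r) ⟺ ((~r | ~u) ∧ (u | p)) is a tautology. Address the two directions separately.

(⇒) This fails. Under u = F, r = F, p = F, the left side is true but the right side is false.

(⇐) Assume the antecedent. If u is true, (p | u) | ~r reduces to true regardless of the other variables. If u is false, the antecedent forces (u = F, r = F, p = T) or (u = F, r = T, p = T), and (p | u) | ~r holds there. Either way (p | u) | ~r holds.

(⇒) fails; (⇐) holds.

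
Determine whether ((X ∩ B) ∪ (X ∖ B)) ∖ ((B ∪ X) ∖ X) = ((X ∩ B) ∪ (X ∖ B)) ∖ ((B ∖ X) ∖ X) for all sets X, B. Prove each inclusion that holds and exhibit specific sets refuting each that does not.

Both inclusions hold; the sets are equal.

(⟸) Let x ∈ ((X ∩ B) ∪ (X ∖ B)) ∖ ((B ∖ X) ∖ X). Then either x ∈ X and x ∉ B; or x ∈ X ∩ B. In each case x ∈ ((X ∩ B) ∪ (X ∖ B)) ∖ ((B ∪ X) ∖ X), so ((X ∩ B) ∪ (X ∖ B)) ∖ ((B ∖ X) ∖ X) ⊆ ((X ∩ B) ∪ (X ∖ B)) ∖ ((B ∪ X) ∖ X).

(⟹) Let x ∈ ((X ∩ B) ∪ (X ∖ B)) ∖ ((B ∪ X) ∖ X). Then either x ∈ X and x ∉ B; or x ∈ X ∩ B. In each case x ∈ ((X ∩ B) ∪ (X ∖ B)) ∖ ((B ∖ X) ∖ X), so ((X ∩ B) ∪ (X ∖ B)) ∖ ((B ∪ X) ∖ X) ⊆ ((X ∩ B) ∪ (X ∖ B)) ∖ ((B ∖ X) ∖ X).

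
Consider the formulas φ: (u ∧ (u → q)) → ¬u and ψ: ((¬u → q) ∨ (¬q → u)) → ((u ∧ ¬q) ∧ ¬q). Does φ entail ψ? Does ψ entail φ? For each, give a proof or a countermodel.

[⇒] This fails. Under u = F, q = T, the left side is true but the right side is false.

[⇐] Assume the antecedent. If u is true, the antecedent forces (u = T, q = F), and (u ∧ (u → q)) → ¬u holds there. If u is false, (u ∧ (u → q)) → ¬u reduces to true regardless of the other variables. Either way (u ∧ (u → q)) → ¬u holds.

The forward direction fails; the converse holds.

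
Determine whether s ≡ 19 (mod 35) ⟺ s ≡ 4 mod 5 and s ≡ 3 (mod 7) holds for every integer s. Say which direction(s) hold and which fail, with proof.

(⟹) This fails: s = 19 gives 19 ≡ 19 (mod 35) but 19 ≡ 5 (mod 7), so the conjunction on the right does not hold.

(⟸) This fails: s = 24 satisfies both congruences on the right (24 ≡ 4 mod 5 and 24 ≡ 3 mod 7) yet 24 ≡ 24 (mod 35), not 19.

(⇒) fails and (⇐) fails.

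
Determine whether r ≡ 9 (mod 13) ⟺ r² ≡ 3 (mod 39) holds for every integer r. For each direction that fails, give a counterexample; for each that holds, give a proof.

(⇒) fails and (⇐) fails.

(⟹) This fails: take r = 22. Then 22 ≡ 9 (mod 13), but 22² = 484 ≡ 16 (mod 39), not 3.

(⟸) This fails: take r = 30. Then 30² = 900 ≡ 3 (mod 39), yet 30 ≡ 4 (mod 13), not 9.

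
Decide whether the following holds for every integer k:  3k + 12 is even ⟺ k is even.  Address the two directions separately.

(→) Suppose 3k + 12 is even. Since 3 is odd, 3k and k have the same parity, so 3k + 12 ≡ k + 12 (mod 2). As 12 is even, 3k + 12 is even exactly when k is even. Thus k is even.

(←) Conversely, suppose k is even; write k = 2j. Then 3k + 12 = 3·(2j) + 12 = 2·3j + 12, which is even.

The biconditional holds.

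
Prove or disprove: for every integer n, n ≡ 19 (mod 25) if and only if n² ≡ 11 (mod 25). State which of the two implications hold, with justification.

[⇒] Suppose n ≡ 19 (mod 25). Write n = 25j + 19. Then (25j + 19)² = 625j² + 950j + 361 = 25(25j² + 38j + 14) + 11, so n² ≡ 11 (mod 25).

[⇐] This fails: take n = 6. Then 6² = 36 ≡ 11 (mod 25), yet 6 ≡ 6 (mod 25), not 19.

Only the forward direction holds.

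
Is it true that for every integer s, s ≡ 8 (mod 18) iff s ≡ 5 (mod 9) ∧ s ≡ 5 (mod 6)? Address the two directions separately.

Neither implication holds.

(→) This fails: s = 8 gives 8 ≡ 8 (mod 18) but 8 ≡ 8 (mod 9), so the conjunction on the right does not hold.

(←) This fails: s = 5 satisfies both congruences on the right (5 ≡ 5 mod 9 and 5 ≡ 5 mod 6) yet 5 ≡ 5 (mod 18), not 8.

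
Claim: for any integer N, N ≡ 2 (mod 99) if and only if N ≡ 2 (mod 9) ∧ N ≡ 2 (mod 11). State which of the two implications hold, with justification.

Both directions hold.

[⇒] Suppose N ≡ 2 (mod 99); write N = 99j + 2. Since 9 ∣ 99, reducing mod 9 gives N ≡ 2 (mod 9); since 11 ∣ 99, reducing mod 11 gives N ≡ 2 (mod 11).

[⇐] Conversely, if N ≡ 2 (mod 9) and N ≡ 2 (mod 11), then by the Chinese remainder theorem N ≡ 2 (mod 99). This is exactly N ≡ 2 (mod 99).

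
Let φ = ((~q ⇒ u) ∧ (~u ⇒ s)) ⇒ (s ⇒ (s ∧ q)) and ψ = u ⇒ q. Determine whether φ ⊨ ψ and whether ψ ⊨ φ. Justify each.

(⟸) Assume the antecedent. If q is true, the consequent reduces to true regardless of the other variables. If q is false, the antecedent forces (s = F, q = F, u = F) or (s = T, q = F, u = F), and the consequent holds there. Either way the consequent holds.

(⟹) This fails. Under s = F, q = F, u = T, the left side is true but the right side is false.

Only the converse holds.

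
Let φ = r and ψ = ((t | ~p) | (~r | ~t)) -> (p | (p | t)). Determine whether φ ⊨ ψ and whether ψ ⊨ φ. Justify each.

Neither implication holds.

Forward direction. This fails. Under p = F, t = F, r = T, the left side is true but the right side is false.

Converse. This fails. Under p = T, t = F, r = F, the left side is false but the right side is true.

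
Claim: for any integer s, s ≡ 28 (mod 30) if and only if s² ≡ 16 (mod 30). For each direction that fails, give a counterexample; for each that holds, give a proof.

(⇒) This fails: take s = 28. Then 28 ≡ 28 (mod 30), but 28² = 784 ≡ 4 (mod 30), not 16.

(⇐) This fails: take s = 4. Then 4² = 16 ≡ 16 (mod 30), yet 4 ≡ 4 (mod 30), not 28.

Neither direction holds.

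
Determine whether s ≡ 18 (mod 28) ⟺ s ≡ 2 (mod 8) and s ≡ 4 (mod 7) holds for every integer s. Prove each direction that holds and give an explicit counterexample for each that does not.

[⇐] If s ≡ 2 (mod 8) and s ≡ 4 (mod 7), then by the Chinese remainder theorem s ≡ 18 (mod 56). Since 18 ≡ 18 (mod 28) and 28 ∣ 56, we get s ≡ 18 (mod 28).

[⇒] This fails: s = 46 gives 46 ≡ 18 (mod 28) but 46 ≡ 6 (mod 8), so the conjunction on the right does not hold.

Not equivalent: only (⇐) holds.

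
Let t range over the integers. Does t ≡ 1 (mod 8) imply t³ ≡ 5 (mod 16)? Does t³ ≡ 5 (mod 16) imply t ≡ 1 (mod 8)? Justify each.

(⇒) fails and (⇐) fails.

(→) This fails: take t = 1. Then 1 ≡ 1 (mod 8), but 1³ = 1 ≡ 1 (mod 16), not 5.

(←) This fails: take t = 13. Then 13³ = 2197 ≡ 5 (mod 16), yet 13 ≡ 5 (mod 8), not 1.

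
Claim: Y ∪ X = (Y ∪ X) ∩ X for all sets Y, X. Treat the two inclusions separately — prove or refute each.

Only the reverse inclusion holds.

Forward inclusion. This inclusion fails. Take Y = {1}, X = ∅; then 1 ∈ Y ∪ X but 1 ∉ (Y ∪ X) ∩ X.

Reverse inclusion. Let x ∈ (Y ∪ X) ∩ X. Then either x ∈ X and x ∉ Y; or x ∈ Y ∩ X. In each case x ∈ Y ∪ X, so (Y ∪ X) ∩ X ⊆ Y ∪ X.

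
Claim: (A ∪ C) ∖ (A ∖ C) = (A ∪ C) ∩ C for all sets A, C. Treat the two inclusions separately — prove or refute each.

Forward inclusion. Let x ∈ (A ∪ C) ∖ (A ∖ C). Then either x ∈ C and x ∉ A; or x ∈ A ∩ C. In each case x ∈ (A ∪ C) ∩ C, so (A ∪ C) ∖ (A ∖ C) ⊆ (A ∪ C) ∩ C.

Reverse inclusion. Let x ∈ (A ∪ C) ∩ C. Then either x ∈ C and x ∉ A; or x ∈ A ∩ C. In each case x ∈ (A ∪ C) ∖ (A ∖ C), so (A ∪ C) ∩ C ⊆ (A ∪ C) ∖ (A ∖ C).

Both inclusions hold; the sets are equal.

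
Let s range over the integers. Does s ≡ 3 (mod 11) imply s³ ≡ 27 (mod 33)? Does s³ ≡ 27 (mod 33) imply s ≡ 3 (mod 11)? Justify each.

(⇒) This fails: take s = 14. Then 14 ≡ 3 (mod 11), but 14³ = 2744 ≡ 5 (mod 33), not 27.

(⇐) Conversely, the residues r modulo 33 with r³ ≡ 27 (mod 33) are exactly {3}, and each is ≡ 3 (mod 11).

The forward direction fails; the converse holds.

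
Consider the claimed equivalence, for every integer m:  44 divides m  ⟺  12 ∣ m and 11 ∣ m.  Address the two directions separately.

[⇒] This fails: take m = 44. Certainly 44 ∣ 44, but 12 ∤ 44.

[⇐] Suppose 12 ∣ m and 11 ∣ m. Any common multiple of 12 and 11 is a multiple of their lcm; here gcd(12, 11) = 1, so lcm(12, 11) = 12·11 = 132, so 132 ∣ m. Since 44 ∣ 132, it follows that 44 ∣ m.

The forward direction fails; the converse holds.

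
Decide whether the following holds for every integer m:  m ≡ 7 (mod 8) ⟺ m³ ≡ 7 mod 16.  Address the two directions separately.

(⟹) This fails: take m = 15. Then 15 ≡ 7 (mod 8), but 15³ = 3375 ≡ 15 (mod 16), not 7.

(⟸) Conversely, the residues r modulo 16 with r³ ≡ 7 (mod 16) are exactly {7}, and each is ≡ 7 (mod 8).

(⇒) fails; (⇐) holds.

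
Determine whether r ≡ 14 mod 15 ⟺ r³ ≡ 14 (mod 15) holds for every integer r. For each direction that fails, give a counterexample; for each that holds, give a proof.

(⟹) Suppose r ≡ 14 mod 15. Write r = 15j + 14. Then (15j + 14)³ = 3375j³ + 9450j² + 8820j + 2744 = 15(225j³ + 630j² + 588j + 182) + 14, so r³ ≡ 14 (mod 15).

(⟸) Conversely, suppose r³ ≡ 14 (mod 15). The only residue r in {0, …, 14} with r³ ≡ 14 (mod 15) is r = 14, so r ≡ 14 (mod 15).

Both directions hold.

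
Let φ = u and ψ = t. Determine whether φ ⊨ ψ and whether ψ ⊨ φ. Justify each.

Both directions fail.

(→) This fails. Under u = T, t = F, the left side is true but the right side is false.

(←) This fails. Under u = F, t = T, the left side is false but the right side is true.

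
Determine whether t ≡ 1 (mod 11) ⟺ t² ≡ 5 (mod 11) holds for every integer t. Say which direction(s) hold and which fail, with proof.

Neither direction holds.

(→) This fails: take t = 1. Then 1 ≡ 1 (mod 11), but 1² = 1 ≡ 1 (mod 11), not 5.

(←) This fails: take t = 4. Then 4² = 16 ≡ 5 (mod 11), yet 4 ≡ 4 (mod 11), not 1.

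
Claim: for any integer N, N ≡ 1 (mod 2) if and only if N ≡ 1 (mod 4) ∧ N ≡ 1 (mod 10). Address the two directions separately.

Forward direction. This fails: N = 3 gives 3 ≡ 1 (mod 2) but 3 ≡ 3 (mod 4), so the conjunction on the right does not hold.

Converse. If N ≡ 1 (mod 4) and N ≡ 1 (mod 10), then by the Chinese remainder theorem N ≡ 1 (mod 20). Since 1 ≡ 1 (mod 2) and 2 ∣ 20, we get N ≡ 1 (mod 2).

Only the reverse direction holds.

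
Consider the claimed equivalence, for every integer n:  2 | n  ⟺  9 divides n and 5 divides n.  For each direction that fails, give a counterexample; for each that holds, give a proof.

Neither direction holds.

(⟹) This fails: take n = 2. Certainly 2 ∣ 2, but 9 ∤ 2.

(⟸) This fails: take n = 45. Both 9 ∣ 45 and 5 ∣ 45, yet 45 is not a multiple of 2 (since 45 = 22·2 + 1), so 2 ∤ 45.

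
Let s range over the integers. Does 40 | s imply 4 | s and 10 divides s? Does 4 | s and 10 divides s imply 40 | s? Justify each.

(⇒) If 40 ∣ s, write s = 40q. Since 40 = 10·4, s = 4·(10q), so 4 ∣ s; and since 40 = 4·10, s = 10·(4q), so 10 ∣ s.

(⇐) This fails: take s = 20. Both 4 ∣ 20 and 10 ∣ 20, yet 20 is not a multiple of 40 (since 20 = 0·40 + 20), so 40 ∤ 20.

The forward direction holds; the converse fails.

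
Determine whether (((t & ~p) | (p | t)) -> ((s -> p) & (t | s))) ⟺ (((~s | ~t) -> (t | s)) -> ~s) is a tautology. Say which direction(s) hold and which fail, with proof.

Forward direction. This fails. Under t = F, s = T, p = F, the left side is true but the right side is false.

Converse. This fails. Under t = F, s = F, p = T, the left side is false but the right side is true.

(⇒) fails and (⇐) fails.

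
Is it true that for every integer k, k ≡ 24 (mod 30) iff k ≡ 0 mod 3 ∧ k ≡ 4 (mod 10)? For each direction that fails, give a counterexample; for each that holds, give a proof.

Both directions hold; the statement is true.

[⇒] Suppose k ≡ 24 (mod 30); write k = 30j + 24. Since 3 ∣ 30, reducing mod 3 gives k ≡ 24 ≡ 0 (mod 3); since 10 ∣ 30, reducing mod 10 gives k ≡ 24 ≡ 4 (mod 10).

[⇐] Conversely, if k ≡ 0 (mod 3) and k ≡ 4 (mod 10), then by the Chinese remainder theorem k ≡ 24 (mod 30). This is exactly k ≡ 24 (mod 30).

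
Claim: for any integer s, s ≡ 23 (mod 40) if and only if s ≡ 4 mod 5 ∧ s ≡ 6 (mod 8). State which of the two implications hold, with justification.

[⇒] This fails: s = 23 gives 23 ≡ 23 (mod 40) but 23 ≡ 3 (mod 5), so the conjunction on the right does not hold.

[⇐] This fails: s = 14 satisfies both congruences on the right (14 ≡ 4 mod 5 and 14 ≡ 6 mod 8) yet 14 ≡ 14 (mod 40), not 23.

Both directions fail.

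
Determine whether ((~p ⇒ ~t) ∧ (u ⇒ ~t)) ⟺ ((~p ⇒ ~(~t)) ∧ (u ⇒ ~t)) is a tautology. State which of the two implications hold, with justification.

[⇒] This fails. Under p = F, u = F, t = F, the left side is true but the right side is false.

[⇐] This fails. Under p = F, u = F, t = T, the left side is false but the right side is true.

(⇒) fails and (⇐) fails.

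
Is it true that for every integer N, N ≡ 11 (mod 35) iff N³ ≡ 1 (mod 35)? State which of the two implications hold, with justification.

Forward direction. Suppose N ≡ 11 (mod 35). Write N = 35j + 11. Then (35j + 11)³ = 42875j³ + 40425j² + 12705j + 1331 = 35(1225j³ + 1155j² + 363j + 38) + 1, so N³ ≡ 1 (mod 35).

Converse. This fails: take N = 1. Then 1³ = 1 ≡ 1 (mod 35), yet 1 ≡ 1 (mod 35), not 11.

Only the forward implication holds.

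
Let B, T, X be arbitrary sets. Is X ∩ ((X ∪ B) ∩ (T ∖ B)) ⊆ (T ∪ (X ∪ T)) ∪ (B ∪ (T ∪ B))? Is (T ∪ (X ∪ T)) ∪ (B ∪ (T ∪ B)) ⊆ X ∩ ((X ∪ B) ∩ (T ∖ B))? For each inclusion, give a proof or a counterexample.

Only the forward inclusion holds.

Forward inclusion. Let x ∈ X ∩ ((X ∪ B) ∩ (T ∖ B)). Then x ∈ T ∩ X and x ∉ B, from which x ∈ (T ∪ (X ∪ T)) ∪ (B ∪ (T ∪ B)).

Reverse inclusion. This inclusion fails. Take B = {1}, T = ∅, X = ∅; then 1 ∈ (T ∪ (X ∪ T)) ∪ (B ∪ (T ∪ B)) but 1 ∉ X ∩ ((X ∪ B) ∩ (T ∖ B)).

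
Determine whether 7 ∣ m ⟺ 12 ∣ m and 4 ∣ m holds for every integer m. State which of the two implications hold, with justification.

Forward direction. This fails: take m = 7. Certainly 7 ∣ 7, but 12 ∤ 7.

Converse. This fails: take m = 12. Both 12 ∣ 12 and 4 ∣ 12, yet 12 is not a multiple of 7 (since 12 = 1·7 + 5), so 7 ∤ 12.

(⇒) fails and (⇐) fails.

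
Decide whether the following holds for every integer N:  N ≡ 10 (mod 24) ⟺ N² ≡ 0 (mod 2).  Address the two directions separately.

(⟸) This fails: take N = 0. Then 0² = 0 ≡ 0 (mod 2), yet 0 ≡ 0 (mod 24), not 10.

(⟹) Suppose N ≡ 10 (mod 24). Then N² ≡ 10² = 100 (mod 24), and since 2 ∣ 24, also N² ≡ 0 (mod 2).

The forward direction holds; the converse fails.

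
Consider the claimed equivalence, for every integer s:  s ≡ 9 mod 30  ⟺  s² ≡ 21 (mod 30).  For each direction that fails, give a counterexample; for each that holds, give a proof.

The forward direction holds; the converse fails.

(→) Suppose s ≡ 9 mod 30. Write s = 30j + 9. Then (30j + 9)² = 900j² + 540j + 81 = 30(30j² + 18j + 2) + 21, so s² ≡ 21 (mod 30).

(←) This fails: take s = 21. Then 21² = 441 ≡ 21 (mod 30), yet 21 ≡ 21 (mod 30), not 9.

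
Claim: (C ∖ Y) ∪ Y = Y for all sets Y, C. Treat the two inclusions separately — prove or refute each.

(⊆) This inclusion fails. Take Y = ∅, C = {1}; then 1 ∈ (C ∖ Y) ∪ Y but 1 ∉ Y.

(⊇) Let x ∈ Y. Then either x ∈ Y and x ∉ C; or x ∈ Y ∩ C. In each case x ∈ (C ∖ Y) ∪ Y, so Y ⊆ (C ∖ Y) ∪ Y.

(⊆) fails; (⊇) holds.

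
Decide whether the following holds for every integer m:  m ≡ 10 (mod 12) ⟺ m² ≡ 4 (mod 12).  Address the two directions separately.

(⇒) holds; (⇐) fails.

[⇒] Suppose m ≡ 10 (mod 12). Write m = 12j + 10. Then (12j + 10)² = 144j² + 240j + 100 = 12(12j² + 20j + 8) + 4, so m² ≡ 4 (mod 12).

[⇐] This fails: take m = 2. Then 2² = 4 ≡ 4 (mod 12), yet 2 ≡ 2 (mod 12), not 10.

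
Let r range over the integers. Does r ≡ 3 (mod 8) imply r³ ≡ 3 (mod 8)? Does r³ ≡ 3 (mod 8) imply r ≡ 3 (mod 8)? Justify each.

(→) Suppose r ≡ 3 (mod 8). Write r = 8j + 3. Then (8j + 3)³ = 512j³ + 576j² + 216j + 27 = 8(64j³ + 72j² + 27j + 3) + 3, so r³ ≡ 3 (mod 8).

(←) Conversely, suppose r³ ≡ 3 (mod 8). The only residue r in {0, …, 7} with r³ ≡ 3 (mod 8) is r = 3, so r ≡ 3 (mod 8).

Both directions hold.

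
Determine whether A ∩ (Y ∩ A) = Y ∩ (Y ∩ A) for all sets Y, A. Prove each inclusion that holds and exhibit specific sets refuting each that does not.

Both inclusions hold.

(⟹) Let x ∈ A ∩ (Y ∩ A). Then x ∈ Y ∩ A, from which x ∈ Y ∩ (Y ∩ A).

(⟸) Let x ∈ Y ∩ (Y ∩ A). Then x ∈ Y ∩ A, from which x ∈ A ∩ (Y ∩ A).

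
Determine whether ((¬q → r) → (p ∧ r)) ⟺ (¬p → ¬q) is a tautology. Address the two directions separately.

(→) Assume the antecedent. If p is true, ¬p → ¬q reduces to true regardless of the other variables. If p is false, the antecedent forces (p = F, r = F, q = F), and ¬p → ¬q holds there. Either way ¬p → ¬q holds.

(←) This fails. Under p = F, r = T, q = F, the left side is false but the right side is true.

Only the forward implication holds.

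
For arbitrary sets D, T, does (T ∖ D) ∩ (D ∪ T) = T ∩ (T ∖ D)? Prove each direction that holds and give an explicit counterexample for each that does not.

The two sets are equal.

(⊆) Let x ∈ (T ∖ D) ∩ (D ∪ T). Then x ∈ T and x ∉ D, from which x ∈ T ∩ (T ∖ D).

(⊇) Let x ∈ T ∩ (T ∖ D). Then x ∈ T and x ∉ D, from which x ∈ (T ∖ D) ∩ (D ∪ T).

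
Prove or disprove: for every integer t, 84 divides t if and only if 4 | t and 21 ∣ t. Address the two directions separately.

[⇐] Suppose 4 ∣ t and 21 ∣ t. Any common multiple of 4 and 21 is a multiple of their lcm; here gcd(4, 21) = 1, so lcm(4, 21) = 4·21 = 84, so 84 ∣ t.

[⇒] If 84 ∣ t, write t = 84q. Since 84 = 21·4, t = 4·(21q), so 4 ∣ t; and since 84 = 4·21, t = 21·(4q), so 21 ∣ t.

Both implications hold.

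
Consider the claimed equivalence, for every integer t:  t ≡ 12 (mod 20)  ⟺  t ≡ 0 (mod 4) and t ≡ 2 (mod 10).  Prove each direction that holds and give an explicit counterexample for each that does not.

Both directions hold; the statement is true.

(⟹) Suppose t ≡ 12 (mod 20); write t = 20j + 12. Since 4 ∣ 20, reducing mod 4 gives t ≡ 12 ≡ 0 (mod 4); since 10 ∣ 20, reducing mod 10 gives t ≡ 12 ≡ 2 (mod 10).

(⟸) Conversely, if t ≡ 0 (mod 4) and t ≡ 2 (mod 10), then by the Chinese remainder theorem t ≡ 12 (mod 20). This is exactly t ≡ 12 (mod 20).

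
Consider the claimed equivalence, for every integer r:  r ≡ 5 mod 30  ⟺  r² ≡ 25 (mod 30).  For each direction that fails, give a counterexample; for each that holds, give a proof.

(→) Suppose r ≡ 5 mod 30. Write r = 30j + 5. Then (30j + 5)² = 900j² + 300j + 25 = 30(30j² + 10j) + 25, so r² ≡ 25 (mod 30).

(←) This fails: take r = 25. Then 25² = 625 ≡ 25 (mod 30), yet 25 ≡ 25 (mod 30), not 5.

Only the forward direction holds.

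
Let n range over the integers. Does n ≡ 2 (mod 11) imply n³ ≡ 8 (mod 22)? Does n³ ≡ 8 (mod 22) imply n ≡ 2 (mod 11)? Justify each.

Only the reverse direction holds.

[⇒] This fails: take n = 13. Then 13 ≡ 2 (mod 11), but 13³ = 2197 ≡ 19 (mod 22), not 8.

[⇐] Conversely, the residues r modulo 22 with r³ ≡ 8 (mod 22) are exactly {2}, and each is ≡ 2 (mod 11).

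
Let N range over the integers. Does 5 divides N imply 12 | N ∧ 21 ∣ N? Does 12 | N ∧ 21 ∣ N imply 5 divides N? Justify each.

Neither implication holds.

Forward direction. This fails: take N = 5. Certainly 5 ∣ 5, but 12 ∤ 5.

Converse. This fails: take N = 84. Both 12 ∣ 84 and 21 ∣ 84, yet 84 is not a multiple of 5 (since 84 = 16·5 + 4), so 5 ∤ 84.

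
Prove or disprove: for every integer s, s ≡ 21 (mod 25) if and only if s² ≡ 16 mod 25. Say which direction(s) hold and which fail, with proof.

The forward direction holds; the converse fails.

(⟸) This fails: take s = 4. Then 4² = 16 ≡ 16 (mod 25), yet 4 ≡ 4 (mod 25), not 21.

(⟹) Suppose s ≡ 21 (mod 25). Write s = 25j + 21. Then (25j + 21)² = 625j² + 1050j + 441 = 25(25j² + 42j + 17) + 16, so s² ≡ 16 (mod 25).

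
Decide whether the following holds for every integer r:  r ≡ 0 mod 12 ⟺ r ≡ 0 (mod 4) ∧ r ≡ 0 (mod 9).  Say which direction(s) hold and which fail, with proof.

(⇒) This fails: r = 24 gives 24 ≡ 0 (mod 12) but 24 ≡ 6 (mod 9), so the conjunction on the right does not hold.

(⇐) Conversely, if r ≡ 0 (mod 4) and r ≡ 0 (mod 9), then by the Chinese remainder theorem r ≡ 0 (mod 36). Since 0 ≡ 0 (mod 12) and 12 ∣ 36, we get r ≡ 0 (mod 12).

Only the reverse direction holds.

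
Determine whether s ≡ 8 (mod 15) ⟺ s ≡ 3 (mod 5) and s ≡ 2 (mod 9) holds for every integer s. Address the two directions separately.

(⟸) If s ≡ 3 (mod 5) and s ≡ 2 (mod 9), then by the Chinese remainder theorem s ≡ 38 (mod 45). Since 38 ≡ 8 (mod 15) and 15 ∣ 45, we get s ≡ 8 (mod 15).

(⟹) This fails: s = 8 gives 8 ≡ 8 (mod 15) but 8 ≡ 8 (mod 9), so the conjunction on the right does not hold.

Only the converse holds.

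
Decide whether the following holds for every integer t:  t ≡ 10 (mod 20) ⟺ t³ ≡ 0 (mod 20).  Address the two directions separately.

Only the forward implication holds.

(→) Suppose t ≡ 10 (mod 20). Write t = 20j + 10. Then (20j + 10)³ = 8000j³ + 12000j² + 6000j + 1000 = 20(400j³ + 600j² + 300j + 50) + 0, so t³ ≡ 0 (mod 20).

(←) This fails: take t = 0. Then 0³ = 0 ≡ 0 (mod 20), yet 0 ≡ 0 (mod 20), not 10.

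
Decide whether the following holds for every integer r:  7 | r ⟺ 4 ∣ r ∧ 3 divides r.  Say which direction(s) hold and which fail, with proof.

Neither direction holds.

(→) This fails: take r = 7. Certainly 7 ∣ 7, but 4 ∤ 7.

(←) This fails: take r = 12. Both 4 ∣ 12 and 3 ∣ 12, yet 12 is not a multiple of 7 (since 12 = 1·7 + 5), so 7 ∤ 12.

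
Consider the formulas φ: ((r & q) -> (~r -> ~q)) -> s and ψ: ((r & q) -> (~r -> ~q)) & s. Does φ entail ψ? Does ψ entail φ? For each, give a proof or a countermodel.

[⇒] Assume the antecedent. If q is true, the antecedent forces (q = T, s = T, r = F) or (q = T, s = T, r = T), and ((r & q) -> (~r -> ~q)) & s holds there. If q is false, the antecedent forces (q = F, s = T, r = F) or (q = F, s = T, r = T), and ((r & q) -> (~r -> ~q)) & s holds there. Either way ((r & q) -> (~r -> ~q)) & s holds.

[⇐] Assume the antecedent. If q is true, the antecedent forces (q = T, s = T, r = F) or (q = T, s = T, r = T), and ((r & q) -> (~r -> ~q)) -> s holds there. If q is false, the antecedent forces (q = F, s = T, r = F) or (q = F, s = T, r = T), and ((r & q) -> (~r -> ~q)) -> s holds there. Either way ((r & q) -> (~r -> ~q)) -> s holds.

Equivalent; both directions hold.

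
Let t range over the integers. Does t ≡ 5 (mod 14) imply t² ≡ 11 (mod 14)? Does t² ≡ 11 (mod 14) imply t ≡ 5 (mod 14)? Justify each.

Forward direction. Suppose t ≡ 5 (mod 14). Write t = 14j + 5. Then (14j + 5)² = 196j² + 140j + 25 = 14(14j² + 10j + 1) + 11, so t² ≡ 11 (mod 14).

Converse. This fails: take t = 9. Then 9² = 81 ≡ 11 (mod 14), yet 9 ≡ 9 (mod 14), not 5.

Not equivalent: only (⇒) holds.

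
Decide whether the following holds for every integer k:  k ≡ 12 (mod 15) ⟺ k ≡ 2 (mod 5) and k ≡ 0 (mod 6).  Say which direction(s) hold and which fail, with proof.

The forward direction fails; the converse holds.

(⇒) This fails: k = 27 gives 27 ≡ 12 (mod 15) but 27 ≡ 3 (mod 6), so the conjunction on the right does not hold.

(⇐) Conversely, if k ≡ 2 (mod 5) and k ≡ 0 (mod 6), then by the Chinese remainder theorem k ≡ 12 (mod 30). Since 12 ≡ 12 (mod 15) and 15 ∣ 30, we get k ≡ 12 (mod 15).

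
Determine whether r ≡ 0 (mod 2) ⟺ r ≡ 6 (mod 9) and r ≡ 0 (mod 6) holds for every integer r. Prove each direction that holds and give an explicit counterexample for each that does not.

[⇒] This fails: r = 0 gives 0 ≡ 0 (mod 2) but 0 ≡ 0 (mod 9), so the conjunction on the right does not hold.

[⇐] Conversely, if r ≡ 6 (mod 9) and r ≡ 0 (mod 6), then by the Chinese remainder theorem r ≡ 6 (mod 18). Since 6 ≡ 0 (mod 2) and 2 ∣ 18, we get r ≡ 0 (mod 2).

The forward direction fails; the converse holds.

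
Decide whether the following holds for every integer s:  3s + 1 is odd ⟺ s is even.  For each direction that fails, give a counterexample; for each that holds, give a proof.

[⇒] Suppose 3s + 1 is odd. Since 3 is odd, 3s and s have the same parity, so 3s + 1 ≡ s + 1 (mod 2). As 1 is odd, 3s + 1 is odd exactly when s is even. Thus s is even.

[⇐] Conversely, suppose s is even; write s = 2j. Then 3s + 1 = 3·(2j) + 1 = 2·3j + 1, which is odd.

Both implications hold.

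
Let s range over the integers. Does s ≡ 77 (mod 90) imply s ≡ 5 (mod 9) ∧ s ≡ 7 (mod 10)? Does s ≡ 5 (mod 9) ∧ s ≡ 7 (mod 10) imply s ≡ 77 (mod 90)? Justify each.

Both directions hold; the statement is true.

[⇒] Suppose s ≡ 77 (mod 90); write s = 90j + 77. Since 9 ∣ 90, reducing mod 9 gives s ≡ 77 ≡ 5 (mod 9); since 10 ∣ 90, reducing mod 10 gives s ≡ 77 ≡ 7 (mod 10).

[⇐] Conversely, if s ≡ 5 (mod 9) and s ≡ 7 (mod 10), then by the Chinese remainder theorem s ≡ 77 (mod 90). This is exactly s ≡ 77 (mod 90).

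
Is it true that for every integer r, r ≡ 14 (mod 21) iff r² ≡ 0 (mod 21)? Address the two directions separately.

Neither implication holds.

Forward direction. This fails: take r = 14. Then 14 ≡ 14 (mod 21), but 14² = 196 ≡ 7 (mod 21), not 0.

Converse. This fails: take r = 0. Then 0² = 0 ≡ 0 (mod 21), yet 0 ≡ 0 (mod 21), not 14.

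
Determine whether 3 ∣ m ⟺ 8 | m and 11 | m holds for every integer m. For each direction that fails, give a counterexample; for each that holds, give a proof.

[⇒] This fails: take m = 3. Certainly 3 ∣ 3, but 8 ∤ 3.

[⇐] This fails: take m = 88. Both 8 ∣ 88 and 11 ∣ 88, yet 88 is not a multiple of 3 (since 88 = 29·3 + 1), so 3 ∤ 88.

Neither implication holds.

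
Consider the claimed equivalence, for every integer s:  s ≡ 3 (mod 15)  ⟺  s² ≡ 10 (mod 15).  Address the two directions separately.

Both directions fail.

[⇒] This fails: take s = 3. Then 3 ≡ 3 (mod 15), but 3² = 9 ≡ 9 (mod 15), not 10.

[⇐] This fails: take s = 5. Then 5² = 25 ≡ 10 (mod 15), yet 5 ≡ 5 (mod 15), not 3.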